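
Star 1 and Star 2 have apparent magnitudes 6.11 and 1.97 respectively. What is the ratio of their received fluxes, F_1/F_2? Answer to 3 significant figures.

Magnitude difference = 4.14
Flux ratio = 10^(−0.4 Δm) = 10^(−0.4 × 4.14) = 10^-1.656 = 0.02208

F_1/F_2 ≈ 0.0221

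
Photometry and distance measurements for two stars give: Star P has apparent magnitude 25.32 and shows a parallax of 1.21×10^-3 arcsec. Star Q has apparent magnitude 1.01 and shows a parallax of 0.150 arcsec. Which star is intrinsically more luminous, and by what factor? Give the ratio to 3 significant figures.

Star Q is more luminous, by a factor of 345000.

Star P: d = 1/p = 1/1.21×10^-3″ = 826.4 pc
Star P: M = m − 5 log₁₀ d + 5 = 25.32 − 5·2.9172 + 5 = 15.734
Star Q: d = 1/p = 1/0.150″ = 6.667 pc
Star Q: M = m − 5 log₁₀ d + 5 = 1.01 − 5·0.8239 + 5 = 1.890
ΔM = M_P − M_Q = 15.734 − (1.890) = 13.843; smaller M is more luminous → Star Q.
L ratio = 10^(0.4 |ΔM|) = 10^5.537 = 344700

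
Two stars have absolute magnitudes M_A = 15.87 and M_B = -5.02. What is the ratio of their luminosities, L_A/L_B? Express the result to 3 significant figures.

ΔM = M_A − M_B = 20.89
L_A/L_B = 10^(−0.4 ΔM) = 10^-8.356 = 4.406×10^-9

L_A/L_B ≈ 4.41×10^-9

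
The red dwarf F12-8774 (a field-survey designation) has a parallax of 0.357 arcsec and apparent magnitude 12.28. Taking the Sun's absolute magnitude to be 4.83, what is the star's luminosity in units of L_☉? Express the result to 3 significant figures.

L/L_☉ ≈ 8.22×10^-5

d = 1/p = 1/0.357″ = 2.801 pc
M = m − 5 log₁₀ d + 5 = 12.28 − 5·0.4473 + 5 = 15.043
M − M_☉ = 15.043 − 4.83 = 10.213
L/L_☉ = 10^(−0.4 × 10.213) = 8.216×10^-5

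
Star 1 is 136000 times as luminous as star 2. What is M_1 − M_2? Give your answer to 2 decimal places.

M_1 − M_2 ≈ -12.83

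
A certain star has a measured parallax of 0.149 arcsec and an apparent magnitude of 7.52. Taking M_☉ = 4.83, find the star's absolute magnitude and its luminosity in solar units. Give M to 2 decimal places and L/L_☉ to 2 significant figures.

d = 1/p = 1/0.149″ = 6.711 pc
M = m − 5 log₁₀ d + 5 = 7.52 − 5·0.8268 + 5 = 8.386
M − M_☉ = 8.386 − 4.83 = 3.556
L/L_☉ = 10^(−0.4 × 3.556) = 0.03781

M ≈ 8.39; L/L_☉ ≈ 0.038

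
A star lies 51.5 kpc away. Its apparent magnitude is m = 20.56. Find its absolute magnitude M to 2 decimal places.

M ≈ 2.00

d = 51.5 kpc = 51500 pc
5 log₁₀(d/10 pc) = 5 log₁₀(51500) − 5 = 18.559
M = m − 5 log₁₀(d/10) = 20.56 − 18.559 = 2.001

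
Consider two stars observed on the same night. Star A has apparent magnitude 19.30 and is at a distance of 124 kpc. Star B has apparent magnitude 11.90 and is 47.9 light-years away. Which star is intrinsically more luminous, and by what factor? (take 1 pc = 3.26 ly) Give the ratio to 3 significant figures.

Star A: d = 124 kpc = 124000 pc
Star A: M = m − 5 log₁₀ d + 5 = 19.30 − 5·5.0934 + 5 = -1.167
Star B: d = 47.9 ly / 3.26 = 14.69 pc
Star B: M = m − 5 log₁₀ d + 5 = 11.90 − 5·1.1671 + 5 = 11.064
ΔM = M_A − M_B = -1.167 − (11.064) = -12.232; smaller M is more luminous → Star A.
L ratio = 10^(0.4 |ΔM|) = 10^4.893 = 78090

Star A is more luminous, by a factor of 78100.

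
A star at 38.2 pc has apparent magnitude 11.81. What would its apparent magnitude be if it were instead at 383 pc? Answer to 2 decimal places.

Flux ∝ 1/d², so Δm = 5 log₁₀(d₂/d₁) = 5 log₁₀(383/38.2) = 5.006
m₂ = m₁ + Δm = 11.81 + (5.006) = 16.816

m ≈ 16.82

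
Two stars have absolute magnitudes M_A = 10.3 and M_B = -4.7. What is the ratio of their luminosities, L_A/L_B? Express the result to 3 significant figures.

ΔM = M_A − M_B = 15.0
L_A/L_B = 10^(−0.4 ΔM) = 10^-6.000 = 1.000×10^-6

L_A/L_B ≈ 1.00×10^-6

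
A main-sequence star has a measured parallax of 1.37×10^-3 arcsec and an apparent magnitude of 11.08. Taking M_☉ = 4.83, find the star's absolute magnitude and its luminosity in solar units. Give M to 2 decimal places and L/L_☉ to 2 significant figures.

M ≈ 1.76; L/L_☉ ≈ 17

d = 1/p = 1/1.37×10^-3″ = 729.9 pc
M = m − 5 log₁₀ d + 5 = 11.08 − 5·2.8633 + 5 = 1.764
M − M_☉ = 1.764 − 4.83 = -3.066
L/L_☉ = 10^(−0.4 × -3.066) = 16.85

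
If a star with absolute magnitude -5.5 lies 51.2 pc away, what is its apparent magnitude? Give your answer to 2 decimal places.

m = M + 5 log₁₀ d − 5 = -5.5 + 5·1.7093 − 5 = -1.954

m ≈ -1.95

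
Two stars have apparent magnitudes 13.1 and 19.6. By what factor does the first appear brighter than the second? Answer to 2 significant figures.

Magnitude difference = -6.5
Flux ratio = 10^(−0.4 Δm) = 10^(−0.4 × -6.5) = 10^2.600 = 398.1

400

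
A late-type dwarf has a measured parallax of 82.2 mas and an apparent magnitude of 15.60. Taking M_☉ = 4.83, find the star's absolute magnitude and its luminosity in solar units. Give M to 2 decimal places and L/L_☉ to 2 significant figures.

M ≈ 15.17; L/L_☉ ≈ 7.3×10^-5

d = 1/p = 1000/82.2 mas = 12.17 pc
M = m − 5 log₁₀ d + 5 = 15.60 − 5·1.0851 + 5 = 15.174
M − M_☉ = 15.174 − 4.83 = 10.344
L/L_☉ = 10^(−0.4 × 10.344) = 7.282×10^-5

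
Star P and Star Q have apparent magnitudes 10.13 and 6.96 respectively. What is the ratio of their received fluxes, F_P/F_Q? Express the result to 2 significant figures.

F_P/F_Q ≈ 0.054

Magnitude difference = 3.17
Flux ratio = 10^(−0.4 Δm) = 10^(−0.4 × 3.17) = 10^-1.268 = 0.05395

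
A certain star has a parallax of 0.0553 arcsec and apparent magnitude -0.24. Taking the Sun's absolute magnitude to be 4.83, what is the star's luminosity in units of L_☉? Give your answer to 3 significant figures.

L/L_☉ ≈ 349

d = 1/p = 1/0.0553″ = 18.08 pc
M = m − 5 log₁₀ d + 5 = -0.24 − 5·1.2573 + 5 = -1.526
M − M_☉ = -1.526 − 4.83 = -6.356
L/L_☉ = 10^(−0.4 × -6.356) = 348.8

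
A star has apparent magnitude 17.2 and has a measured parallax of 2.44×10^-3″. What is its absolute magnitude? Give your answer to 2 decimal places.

M ≈ 9.14

d = 1/p = 1/2.44×10^-3″ = 409.8 pc
5 log₁₀(d/10 pc) = 5 log₁₀(409.8) − 5 = 8.063
M = m − 5 log₁₀(d/10) = 17.2 − 8.063 = 9.137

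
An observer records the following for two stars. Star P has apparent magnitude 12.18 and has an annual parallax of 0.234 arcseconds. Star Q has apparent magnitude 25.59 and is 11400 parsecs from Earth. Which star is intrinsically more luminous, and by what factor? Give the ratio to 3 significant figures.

Star Q is more luminous, by a factor of 30.8.

Star P: d = 1/p = 1/0.234″ = 4.274 pc
Star P: M = m − 5 log₁₀ d + 5 = 12.18 − 5·0.6308 + 5 = 14.026
Star Q: M = m − 5 log₁₀ d + 5 = 25.59 − 5·4.0569 + 5 = 10.305
ΔM = M_P − M_Q = 14.026 − (10.305) = 3.721; smaller M is more luminous → Star Q.
L ratio = 10^(0.4 |ΔM|) = 10^1.488 = 30.78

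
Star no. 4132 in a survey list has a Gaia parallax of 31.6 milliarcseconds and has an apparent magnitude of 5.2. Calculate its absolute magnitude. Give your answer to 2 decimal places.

p = 31.6 mas = 0.0316″ → d = 1/p = 31.65 pc
5 log₁₀(d/10 pc) = 5 log₁₀(31.65) − 5 = 2.502
M = m − 5 log₁₀(d/10) = 5.2 − 2.502 = 2.698

M ≈ 2.70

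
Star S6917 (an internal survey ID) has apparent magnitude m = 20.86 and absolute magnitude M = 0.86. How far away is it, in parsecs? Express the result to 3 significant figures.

Distance modulus: m − M = 20.86 − (0.86) = 20.000
m − M = 5 log₁₀ d − 5
log₁₀ d = (m − M)/5 + 1 = 5.0000
d = 10^5.0000 = 100000 pc

d ≈ 100000 pc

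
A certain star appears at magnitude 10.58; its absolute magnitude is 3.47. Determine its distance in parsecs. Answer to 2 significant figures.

d ≈ 260 pc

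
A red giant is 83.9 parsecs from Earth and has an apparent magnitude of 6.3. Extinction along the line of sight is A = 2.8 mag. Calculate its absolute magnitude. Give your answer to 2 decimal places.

5 log₁₀(d/10 pc) = 5 log₁₀(83.90) − 5 = 4.619
M = m − 5 log₁₀(d/10) − A = 6.3 − 4.619 − 2.8 = -1.119

M ≈ -1.12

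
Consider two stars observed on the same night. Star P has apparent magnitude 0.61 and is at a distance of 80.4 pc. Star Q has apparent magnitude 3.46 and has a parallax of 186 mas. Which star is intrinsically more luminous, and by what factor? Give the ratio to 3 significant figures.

Star P is more luminous, by a factor of 3090.

Star P: M = m − 5 log₁₀ d + 5 = 0.61 − 5·1.9053 + 5 = -3.916
Star Q: p = 186 mas = 0.186″ → d = 1/p = 5.376 pc
Star Q: M = m − 5 log₁₀ d + 5 = 3.46 − 5·0.7305 + 5 = 4.808
ΔM = M_P − M_Q = -3.916 − (4.808) = -8.724; smaller M is more luminous → Star P.
L ratio = 10^(0.4 |ΔM|) = 10^3.490 = 3087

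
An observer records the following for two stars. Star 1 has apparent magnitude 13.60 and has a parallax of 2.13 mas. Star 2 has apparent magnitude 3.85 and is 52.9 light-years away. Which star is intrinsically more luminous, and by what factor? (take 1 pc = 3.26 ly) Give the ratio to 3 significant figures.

Star 2 is more luminous, by a factor of 9.49.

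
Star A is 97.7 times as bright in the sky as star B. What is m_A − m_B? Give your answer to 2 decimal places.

m_A − m_B ≈ -4.97

Pogson: Δm = −2.5 log₁₀(ratio) = −2.5 log₁₀(97.7) = −2.5 × 1.9899 = -4.975
Star A is brighter, so it has the smaller magnitude: the difference is negative.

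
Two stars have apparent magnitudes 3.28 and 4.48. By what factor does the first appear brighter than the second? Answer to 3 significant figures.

Δm = 3.28 − (4.48) = -1.20
Flux ratio = 10^(−0.4 Δm) = 10^(−0.4 × -1.20) = 10^0.480 = 3.020

3.02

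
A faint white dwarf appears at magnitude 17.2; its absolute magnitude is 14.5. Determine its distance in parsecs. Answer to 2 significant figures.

d ≈ 35 pc

μ = m − M = 2.700
m − M = 5 log₁₀ d − 5
log₁₀ d = (m − M)/5 + 1 = 1.5400
d = 10^1.5400 = 34.67 pc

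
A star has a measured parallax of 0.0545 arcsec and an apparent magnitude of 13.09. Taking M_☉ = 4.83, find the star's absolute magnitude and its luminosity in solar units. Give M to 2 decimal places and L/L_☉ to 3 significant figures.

M ≈ 11.77; L/L_☉ ≈ 1.67×10^-3

d = 1/p = 1/0.0545″ = 18.35 pc
M = m − 5 log₁₀ d + 5 = 13.09 − 5·1.2636 + 5 = 11.772
M − M_☉ = 11.772 − 4.83 = 6.942
L/L_☉ = 10^(−0.4 × 6.942) = 1.672×10^-3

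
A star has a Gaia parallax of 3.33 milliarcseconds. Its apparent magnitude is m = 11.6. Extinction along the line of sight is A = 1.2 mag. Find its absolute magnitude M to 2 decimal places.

M ≈ 3.01

p = 3.33 mas = 3.33×10^-3″ → d = 1/p = 300.3 pc
5 log₁₀(d/10 pc) = 5 log₁₀(300.3) − 5 = 7.388
M = m − 5 log₁₀(d/10) − A = 11.6 − 7.388 − 1.2 = 3.012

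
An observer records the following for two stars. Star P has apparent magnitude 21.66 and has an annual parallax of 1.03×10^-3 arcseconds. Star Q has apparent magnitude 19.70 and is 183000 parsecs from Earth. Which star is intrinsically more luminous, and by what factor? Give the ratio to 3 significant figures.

Star Q is more luminous, by a factor of 216000.

Star P: d = 1/p = 1/1.03×10^-3″ = 970.9 pc
Star P: M = m − 5 log₁₀ d + 5 = 21.66 − 5·2.9872 + 5 = 11.724
Star Q: M = m − 5 log₁₀ d + 5 = 19.70 − 5·5.2625 + 5 = -1.612
ΔM = M_P − M_Q = 11.724 − (-1.612) = 13.336; smaller M is more luminous → Star Q.
L ratio = 10^(0.4 |ΔM|) = 10^5.335 = 216100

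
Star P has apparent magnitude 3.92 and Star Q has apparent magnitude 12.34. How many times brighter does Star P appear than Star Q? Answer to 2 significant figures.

2300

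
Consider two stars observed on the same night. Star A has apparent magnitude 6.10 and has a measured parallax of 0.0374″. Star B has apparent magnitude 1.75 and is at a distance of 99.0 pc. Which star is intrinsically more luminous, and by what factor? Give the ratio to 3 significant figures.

Star A: d = 1/p = 1/0.0374″ = 26.74 pc
Star A: M = m − 5 log₁₀ d + 5 = 6.10 − 5·1.4271 + 5 = 3.964
Star B: M = m − 5 log₁₀ d + 5 = 1.75 − 5·1.9956 + 5 = -3.228
ΔM = M_A − M_B = 3.964 − (-3.228) = 7.193; smaller M is more luminous → Star B.
L ratio = 10^(0.4 |ΔM|) = 10^2.877 = 753.4

Star B is more luminous, by a factor of 753.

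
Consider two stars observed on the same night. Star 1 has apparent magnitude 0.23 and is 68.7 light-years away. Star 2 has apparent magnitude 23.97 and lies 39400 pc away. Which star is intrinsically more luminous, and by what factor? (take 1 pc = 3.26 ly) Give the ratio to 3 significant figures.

Star 1 is more luminous, by a factor of 896.

Star 1: d = 68.7 ly / 3.26 = 21.07 pc
Star 1: M = m − 5 log₁₀ d + 5 = 0.23 − 5·1.3237 + 5 = -1.389
Star 2: M = m − 5 log₁₀ d + 5 = 23.97 − 5·4.5955 + 5 = 5.993
ΔM = M_1 − M_2 = -1.389 − (5.993) = -7.381; smaller M is more luminous → Star 1.
L ratio = 10^(0.4 |ΔM|) = 10^2.952 = 896.4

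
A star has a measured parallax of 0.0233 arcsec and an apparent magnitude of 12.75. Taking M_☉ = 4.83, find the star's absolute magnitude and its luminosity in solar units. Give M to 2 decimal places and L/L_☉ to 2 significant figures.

M ≈ 9.59; L/L_☉ ≈ 0.013

d = 1/p = 1/0.0233″ = 42.92 pc
M = m − 5 log₁₀ d + 5 = 12.75 − 5·1.6326 + 5 = 9.587
M − M_☉ = 9.587 − 4.83 = 4.757
L/L_☉ = 10^(−0.4 × 4.757) = 0.01251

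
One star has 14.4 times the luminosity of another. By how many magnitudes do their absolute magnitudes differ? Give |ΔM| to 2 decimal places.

Pogson: ΔM = −2.5 log₁₀(ratio) = −2.5 log₁₀(14.4) = −2.5 × 1.1584 = -2.896

|ΔM| ≈ 2.90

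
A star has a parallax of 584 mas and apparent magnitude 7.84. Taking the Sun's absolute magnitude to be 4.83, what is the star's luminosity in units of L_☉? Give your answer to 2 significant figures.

L/L_☉ ≈ 1.8×10^-3

d = 1/p = 1000/584 mas = 1.712 pc
M = m − 5 log₁₀ d + 5 = 7.84 − 5·0.2336 + 5 = 11.672
M − M_☉ = 11.672 − 4.83 = 6.842
L/L_☉ = 10^(−0.4 × 6.842) = 1.833×10^-3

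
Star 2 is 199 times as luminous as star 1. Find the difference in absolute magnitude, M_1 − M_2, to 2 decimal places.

M_1 − M_2 ≈ 5.75

Pogson: ΔM = −2.5 log₁₀(ratio) = −2.5 log₁₀(199) = −2.5 × 2.2989 = -5.747
Star 2 is brighter so has the smaller magnitude: M_1 − M_2 is positive.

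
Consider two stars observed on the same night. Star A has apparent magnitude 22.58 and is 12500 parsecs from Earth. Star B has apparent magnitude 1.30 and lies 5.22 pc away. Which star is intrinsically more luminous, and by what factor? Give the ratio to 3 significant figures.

Star B is more luminous, by a factor of 56.7.

Star A: M = m − 5 log₁₀ d + 5 = 22.58 − 5·4.0969 + 5 = 7.095
Star B: M = m − 5 log₁₀ d + 5 = 1.30 − 5·0.7177 + 5 = 2.712
ΔM = M_A − M_B = 7.095 − (2.712) = 4.384; smaller M is more luminous → Star B.
L ratio = 10^(0.4 |ΔM|) = 10^1.754 = 56.69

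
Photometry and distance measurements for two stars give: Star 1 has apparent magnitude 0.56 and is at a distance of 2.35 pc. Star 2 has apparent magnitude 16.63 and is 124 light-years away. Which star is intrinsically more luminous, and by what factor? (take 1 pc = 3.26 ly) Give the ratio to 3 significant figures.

Star 1 is more luminous, by a factor of 10200.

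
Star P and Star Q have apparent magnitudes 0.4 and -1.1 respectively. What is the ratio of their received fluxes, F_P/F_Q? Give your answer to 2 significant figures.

F_P/F_Q ≈ 0.25

Δm = 0.4 − (-1.1) = 1.5
Flux ratio = 10^(−0.4 Δm) = 10^(−0.4 × 1.5) = 10^-0.600 = 0.2512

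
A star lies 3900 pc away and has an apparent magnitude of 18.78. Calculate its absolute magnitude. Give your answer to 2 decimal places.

5 log₁₀(d/10 pc) = 5 log₁₀(3900) − 5 = 12.955
M = m − 5 log₁₀(d/10) = 18.78 − 12.955 = 5.825

M ≈ 5.82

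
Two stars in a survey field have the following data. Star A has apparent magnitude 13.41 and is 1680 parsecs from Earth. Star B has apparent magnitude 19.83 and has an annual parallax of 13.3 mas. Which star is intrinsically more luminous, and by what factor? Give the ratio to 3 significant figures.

Star A is more luminous, by a factor of 185000.

Star A: M = m − 5 log₁₀ d + 5 = 13.41 − 5·3.2253 + 5 = 2.283
Star B: p = 13.3 mas = 0.0133″ → d = 1/p = 75.19 pc
Star B: M = m − 5 log₁₀ d + 5 = 19.83 − 5·1.8761 + 5 = 15.449
ΔM = M_A − M_B = 2.283 − (15.449) = -13.166; smaller M is more luminous → Star A.
L ratio = 10^(0.4 |ΔM|) = 10^5.266 = 184600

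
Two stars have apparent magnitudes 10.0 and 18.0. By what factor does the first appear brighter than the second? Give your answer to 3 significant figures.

1580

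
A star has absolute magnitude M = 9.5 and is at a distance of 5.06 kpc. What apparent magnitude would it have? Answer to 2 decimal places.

m ≈ 23.02

d = 5.06 kpc = 5060 pc
m = M + 5 log₁₀ d − 5 = 9.5 + 5·3.7042 − 5 = 23.021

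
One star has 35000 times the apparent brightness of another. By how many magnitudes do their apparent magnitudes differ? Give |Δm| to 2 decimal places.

Pogson: Δm = −2.5 log₁₀(ratio) = −2.5 log₁₀(35000) = −2.5 × 4.5441 = -11.360

|Δm| ≈ 11.36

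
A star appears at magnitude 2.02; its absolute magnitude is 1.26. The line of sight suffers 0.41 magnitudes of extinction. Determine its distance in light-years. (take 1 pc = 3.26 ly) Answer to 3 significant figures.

m − M = 5 log₁₀(d/10 pc) + A  ⇒  2.02 − (1.26) − 0.41 = 5 log₁₀(d/10)
0.350 = 5 log₁₀(d/10)
log₁₀ d = (m − M − A)/5 + 1 = 1.0700
d = 10^1.0700 = 11.75 pc
= 38.30 ly

d ≈ 38.3 ly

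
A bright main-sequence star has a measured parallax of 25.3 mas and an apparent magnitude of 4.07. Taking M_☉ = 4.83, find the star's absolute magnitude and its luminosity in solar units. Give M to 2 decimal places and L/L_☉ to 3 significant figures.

d = 1/p = 1000/25.3 mas = 39.53 pc
M = m − 5 log₁₀ d + 5 = 4.07 − 5·1.5969 + 5 = 1.086
M − M_☉ = 1.086 − 4.83 = -3.744
L/L_☉ = 10^(−0.4 × -3.744) = 31.46

M ≈ 1.09; L/L_☉ ≈ 31.5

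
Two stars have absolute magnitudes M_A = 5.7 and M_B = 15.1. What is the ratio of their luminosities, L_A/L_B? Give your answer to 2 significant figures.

ΔM = M_A − M_B = -9.4
L_A/L_B = 10^(−0.4 ΔM) = 10^3.760 = 5754

L_A/L_B ≈ 5800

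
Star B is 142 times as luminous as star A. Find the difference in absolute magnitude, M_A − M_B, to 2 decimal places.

M_A − M_B ≈ 5.38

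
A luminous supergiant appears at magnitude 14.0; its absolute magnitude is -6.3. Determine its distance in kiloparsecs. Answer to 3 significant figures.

d ≈ 115 kpc

Distance modulus: m − M = 14.0 − (-6.3) = 20.300
m − M = 5 log₁₀ d − 5
log₁₀ d = (m − M)/5 + 1 = 5.0600
d = 10^5.0600 = 114800 pc
= 114.8 kpc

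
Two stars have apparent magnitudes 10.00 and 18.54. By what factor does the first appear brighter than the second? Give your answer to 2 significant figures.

2600

Magnitude difference = -8.54
Flux ratio = 10^(−0.4 Δm) = 10^(−0.4 × -8.54) = 10^3.416 = 2606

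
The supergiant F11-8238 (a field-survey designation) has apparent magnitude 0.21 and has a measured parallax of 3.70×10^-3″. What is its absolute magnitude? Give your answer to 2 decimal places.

M ≈ -6.95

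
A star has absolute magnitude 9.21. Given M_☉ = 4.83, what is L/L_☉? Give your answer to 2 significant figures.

L/L_☉ ≈ 0.018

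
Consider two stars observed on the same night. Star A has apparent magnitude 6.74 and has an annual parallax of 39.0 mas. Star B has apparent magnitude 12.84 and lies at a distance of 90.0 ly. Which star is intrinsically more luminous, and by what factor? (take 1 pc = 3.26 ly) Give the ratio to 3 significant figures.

Star A: p = 39.0 mas = 0.0390″ → d = 1/p = 25.64 pc
Star A: M = m − 5 log₁₀ d + 5 = 6.74 − 5·1.4089 + 5 = 4.695
Star B: d = 90.0 ly / 3.26 = 27.61 pc
Star B: M = m − 5 log₁₀ d + 5 = 12.84 − 5·1.4410 + 5 = 10.635
ΔM = M_A − M_B = 4.695 − (10.635) = -5.940; smaller M is more luminous → Star A.
L ratio = 10^(0.4 |ΔM|) = 10^2.376 = 237.6

Star A is more luminous, by a factor of 238.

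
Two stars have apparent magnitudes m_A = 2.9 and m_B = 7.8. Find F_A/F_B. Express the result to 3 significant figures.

Δm = 2.9 − (7.8) = -4.9
Flux ratio = 10^(−0.4 Δm) = 10^(−0.4 × -4.9) = 10^1.960 = 91.20

F_A/F_B ≈ 91.2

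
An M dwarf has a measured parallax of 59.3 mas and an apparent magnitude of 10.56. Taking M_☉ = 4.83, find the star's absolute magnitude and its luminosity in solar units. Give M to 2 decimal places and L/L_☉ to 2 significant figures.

M ≈ 9.43; L/L_☉ ≈ 0.015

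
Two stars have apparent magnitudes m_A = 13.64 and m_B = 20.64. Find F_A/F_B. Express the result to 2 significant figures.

F_A/F_B ≈ 630

Δm = 13.64 − (20.64) = -7.00
Flux ratio = 10^(−0.4 Δm) = 10^(−0.4 × -7.00) = 10^2.800 = 631.0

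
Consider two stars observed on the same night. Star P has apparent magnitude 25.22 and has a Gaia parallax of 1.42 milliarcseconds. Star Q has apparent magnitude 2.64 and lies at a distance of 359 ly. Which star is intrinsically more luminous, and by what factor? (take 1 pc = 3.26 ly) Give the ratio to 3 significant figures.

Star Q is more luminous, by a factor of 2.63×10^7.

Star P: p = 1.42 mas = 1.42×10^-3″ → d = 1/p = 704.2 pc
Star P: M = m − 5 log₁₀ d + 5 = 25.22 − 5·2.8477 + 5 = 15.981
Star Q: d = 359 ly / 3.26 = 110.1 pc
Star Q: M = m − 5 log₁₀ d + 5 = 2.64 − 5·2.0419 + 5 = -2.569
ΔM = M_P − M_Q = 15.981 − (-2.569) = 18.551; smaller M is more luminous → Star Q.
L ratio = 10^(0.4 |ΔM|) = 10^7.420 = 2.632×10^7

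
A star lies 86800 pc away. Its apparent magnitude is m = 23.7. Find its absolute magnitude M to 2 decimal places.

M ≈ 4.01

5 log₁₀(d/10 pc) = 5 log₁₀(86800) − 5 = 19.693
M = m − 5 log₁₀(d/10) = 23.7 − 19.693 = 4.007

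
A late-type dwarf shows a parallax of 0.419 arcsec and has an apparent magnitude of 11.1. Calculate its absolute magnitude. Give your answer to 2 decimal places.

M ≈ 14.21

d = 1/p = 1/0.419″ = 2.387 pc
5 log₁₀(d/10 pc) = 5 log₁₀(2.387) − 5 = -3.111
M = m − 5 log₁₀(d/10) = 11.1 + 3.111 = 14.211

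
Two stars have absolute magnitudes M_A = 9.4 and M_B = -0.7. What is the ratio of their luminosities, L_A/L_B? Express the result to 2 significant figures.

ΔM = M_A − M_B = 10.1
L_A/L_B = 10^(−0.4 ΔM) = 10^-4.040 = 9.120×10^-5

L_A/L_B ≈ 9.1×10^-5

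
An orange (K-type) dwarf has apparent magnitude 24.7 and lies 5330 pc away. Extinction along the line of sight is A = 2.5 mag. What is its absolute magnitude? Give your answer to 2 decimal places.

5 log₁₀(d/10 pc) = 5 log₁₀(5330) − 5 = 13.634
M = m − 5 log₁₀(d/10) − A = 24.7 − 13.634 − 2.5 = 8.566

M ≈ 8.57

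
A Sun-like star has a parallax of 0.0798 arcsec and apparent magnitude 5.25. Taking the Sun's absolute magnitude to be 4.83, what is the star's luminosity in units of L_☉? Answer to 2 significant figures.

L/L_☉ ≈ 1.1

d = 1/p = 1/0.0798″ = 12.53 pc
M = m − 5 log₁₀ d + 5 = 5.25 − 5·1.0980 + 5 = 4.760
M − M_☉ = 4.760 − 4.83 = -0.070
L/L_☉ = 10^(−0.4 × -0.070) = 1.067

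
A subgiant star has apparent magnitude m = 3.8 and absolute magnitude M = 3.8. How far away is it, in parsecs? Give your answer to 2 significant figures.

Distance modulus: m − M = 3.8 − (3.8) = 0.000
m − M = 5 log₁₀ d − 5
log₁₀ d = (m − M)/5 + 1 = 1.0000
d = 10^1.0000 = 10.00 pc

d ≈ 10 pc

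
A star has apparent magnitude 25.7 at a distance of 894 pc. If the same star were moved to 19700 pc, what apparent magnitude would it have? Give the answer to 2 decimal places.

m ≈ 32.42

Flux ∝ 1/d², so Δm = 5 log₁₀(d₂/d₁) = 5 log₁₀(19700/894) = 6.716
m₂ = m₁ + Δm = 25.7 + (6.716) = 32.416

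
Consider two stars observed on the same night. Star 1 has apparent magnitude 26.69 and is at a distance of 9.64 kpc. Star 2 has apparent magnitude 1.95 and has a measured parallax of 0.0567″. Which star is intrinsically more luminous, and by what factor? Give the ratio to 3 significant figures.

Star 2 is more luminous, by a factor of 26300.

Star 1: d = 9.64 kpc = 9640 pc
Star 1: M = m − 5 log₁₀ d + 5 = 26.69 − 5·3.9841 + 5 = 11.770
Star 2: d = 1/p = 1/0.0567″ = 17.64 pc
Star 2: M = m − 5 log₁₀ d + 5 = 1.95 − 5·1.2464 + 5 = 0.718
ΔM = M_1 − M_2 = 11.770 − (0.718) = 11.052; smaller M is more luminous → Star 2.
L ratio = 10^(0.4 |ΔM|) = 10^4.421 = 26340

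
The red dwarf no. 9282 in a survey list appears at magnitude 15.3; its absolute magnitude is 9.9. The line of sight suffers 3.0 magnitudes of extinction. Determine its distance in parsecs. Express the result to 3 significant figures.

d ≈ 30.2 pc

m − M = 5 log₁₀(d/10 pc) + A  ⇒  15.3 − (9.9) − 3.0 = 5 log₁₀(d/10)
2.400 = 5 log₁₀(d/10)
log₁₀ d = (m − M − A)/5 + 1 = 1.4800
d = 10^1.4800 = 30.20 pc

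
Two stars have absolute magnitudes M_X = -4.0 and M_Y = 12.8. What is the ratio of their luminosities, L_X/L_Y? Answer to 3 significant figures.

ΔM = M_X − M_Y = -16.8
L_X/L_Y = 10^(−0.4 ΔM) = 10^6.720 = 5.248×10^6

L_X/L_Y ≈ 5.25×10^6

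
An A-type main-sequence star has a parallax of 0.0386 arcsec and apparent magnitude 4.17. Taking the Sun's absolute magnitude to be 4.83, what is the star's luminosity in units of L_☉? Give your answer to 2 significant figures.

d = 1/p = 1/0.0386″ = 25.91 pc
M = m − 5 log₁₀ d + 5 = 4.17 − 5·1.4134 + 5 = 2.103
M − M_☉ = 2.103 − 4.83 = -2.727
L/L_☉ = 10^(−0.4 × -2.727) = 12.33

L/L_☉ ≈ 12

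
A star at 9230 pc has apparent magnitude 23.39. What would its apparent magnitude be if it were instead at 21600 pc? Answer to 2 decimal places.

m ≈ 25.24

Flux ∝ 1/d², so Δm = 5 log₁₀(d₂/d₁) = 5 log₁₀(21600/9230) = 1.846
m₂ = m₁ + Δm = 23.39 + (1.846) = 25.236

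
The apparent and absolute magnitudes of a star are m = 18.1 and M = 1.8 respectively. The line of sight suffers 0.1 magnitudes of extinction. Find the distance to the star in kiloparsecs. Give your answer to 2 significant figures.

d ≈ 17 kpc

m − M = 5 log₁₀(d/10 pc) + A  ⇒  18.1 − (1.8) − 0.1 = 5 log₁₀(d/10)
16.200 = 5 log₁₀(d/10)
log₁₀ d = (m − M − A)/5 + 1 = 4.2400
d = 10^4.2400 = 17380 pc
= 17.38 kpc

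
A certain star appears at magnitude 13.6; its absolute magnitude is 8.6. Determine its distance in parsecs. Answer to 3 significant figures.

Distance modulus: m − M = 13.6 − (8.6) = 5.000
m − M = 5 log₁₀ d − 5
log₁₀ d = (m − M)/5 + 1 = 2.0000
d = 10^2.0000 = 100.0 pc

d ≈ 100 pc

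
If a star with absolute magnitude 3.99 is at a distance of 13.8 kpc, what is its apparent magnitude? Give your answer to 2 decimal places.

m ≈ 19.69

d = 13.8 kpc = 13800 pc
m = M + 5 log₁₀ d − 5 = 3.99 + 5·4.1399 − 5 = 19.689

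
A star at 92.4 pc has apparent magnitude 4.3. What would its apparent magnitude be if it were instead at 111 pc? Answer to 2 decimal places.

Flux ∝ 1/d², so Δm = 5 log₁₀(d₂/d₁) = 5 log₁₀(111/92.4) = 0.398
m₂ = m₁ + Δm = 4.3 + (0.398) = 4.698

m ≈ 4.70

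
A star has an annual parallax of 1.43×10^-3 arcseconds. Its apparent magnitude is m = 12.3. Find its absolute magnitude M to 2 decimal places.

M ≈ 3.08

d = 1/p = 1/1.43×10^-3″ = 699.3 pc
5 log₁₀(d/10 pc) = 5 log₁₀(699.3) − 5 = 9.223
M = m − 5 log₁₀(d/10) = 12.3 − 9.223 = 3.077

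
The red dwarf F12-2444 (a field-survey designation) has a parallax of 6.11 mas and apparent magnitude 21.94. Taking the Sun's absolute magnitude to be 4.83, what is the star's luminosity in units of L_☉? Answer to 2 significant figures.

L/L_☉ ≈ 3.8×10^-5

d = 1/p = 1000/6.11 mas = 163.7 pc
M = m − 5 log₁₀ d + 5 = 21.94 − 5·2.2140 + 5 = 15.870
M − M_☉ = 15.870 − 4.83 = 11.040
L/L_☉ = 10^(−0.4 × 11.040) = 3.836×10^-5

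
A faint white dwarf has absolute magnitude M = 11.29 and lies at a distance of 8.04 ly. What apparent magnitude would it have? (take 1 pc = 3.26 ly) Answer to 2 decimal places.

d = 8.04 ly / 3.26 = 2.466 pc
m = M + 5 log₁₀ d − 5 = 11.29 + 5·0.3920 − 5 = 8.250

m ≈ 8.25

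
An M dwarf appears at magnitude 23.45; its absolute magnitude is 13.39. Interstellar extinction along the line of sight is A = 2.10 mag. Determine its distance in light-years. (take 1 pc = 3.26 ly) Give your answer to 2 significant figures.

d ≈ 1300 ly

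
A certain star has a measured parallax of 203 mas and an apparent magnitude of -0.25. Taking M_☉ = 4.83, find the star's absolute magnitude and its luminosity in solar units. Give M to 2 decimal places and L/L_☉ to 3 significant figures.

M ≈ 1.29; L/L_☉ ≈ 26.1

d = 1/p = 1000/203 mas = 4.926 pc
M = m − 5 log₁₀ d + 5 = -0.25 − 5·0.6925 + 5 = 1.287
M − M_☉ = 1.287 − 4.83 = -3.543
L/L_☉ = 10^(−0.4 × -3.543) = 26.12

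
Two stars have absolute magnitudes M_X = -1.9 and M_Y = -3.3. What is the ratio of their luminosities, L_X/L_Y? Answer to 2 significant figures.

ΔM = M_X − M_Y = 1.4
L_X/L_Y = 10^(−0.4 ΔM) = 10^-0.560 = 0.2754

L_X/L_Y ≈ 0.28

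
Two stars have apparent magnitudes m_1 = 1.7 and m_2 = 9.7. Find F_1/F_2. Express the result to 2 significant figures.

F_1/F_2 ≈ 1600

Magnitude difference = -8.0
Flux ratio = 10^(−0.4 Δm) = 10^(−0.4 × -8.0) = 10^3.200 = 1585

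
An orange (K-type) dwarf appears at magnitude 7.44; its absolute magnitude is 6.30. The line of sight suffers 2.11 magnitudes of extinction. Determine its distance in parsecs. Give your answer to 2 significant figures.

d ≈ 6.4 pc

m − M = 5 log₁₀(d/10 pc) + A  ⇒  7.44 − (6.30) − 2.11 = 5 log₁₀(d/10)
-0.970 = 5 log₁₀(d/10)
log₁₀ d = (m − M − A)/5 + 1 = 0.8060
d = 10^0.8060 = 6.397 pc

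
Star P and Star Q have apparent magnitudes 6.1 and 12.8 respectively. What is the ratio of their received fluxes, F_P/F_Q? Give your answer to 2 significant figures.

Magnitude difference = -6.7
Flux ratio = 10^(−0.4 Δm) = 10^(−0.4 × -6.7) = 10^2.680 = 478.6

F_P/F_Q ≈ 480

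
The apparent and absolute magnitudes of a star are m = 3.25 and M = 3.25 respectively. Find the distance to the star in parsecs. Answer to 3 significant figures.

d ≈ 10.0 pc

μ = m − M = 0.000
m − M = 5 log₁₀ d − 5
log₁₀ d = (m − M)/5 + 1 = 1.0000
d = 10^1.0000 = 10.00 pc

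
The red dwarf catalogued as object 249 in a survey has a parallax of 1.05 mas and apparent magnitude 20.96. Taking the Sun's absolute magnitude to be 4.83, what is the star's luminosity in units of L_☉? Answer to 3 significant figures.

L/L_☉ ≈ 3.20×10^-3

d = 1/p = 1000/1.05 mas = 952.4 pc
M = m − 5 log₁₀ d + 5 = 20.96 − 5·2.9788 + 5 = 11.066
M − M_☉ = 11.066 − 4.83 = 6.236
L/L_☉ = 10^(−0.4 × 6.236) = 3.203×10^-3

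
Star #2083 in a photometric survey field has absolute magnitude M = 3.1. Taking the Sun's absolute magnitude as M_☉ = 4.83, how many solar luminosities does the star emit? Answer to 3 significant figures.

L/L_☉ ≈ 4.92

M − M_☉ = 3.1 − 4.83 = -1.730
L/L_☉ = 10^(−0.4 (M − M_☉)) = 10^0.692 = 4.920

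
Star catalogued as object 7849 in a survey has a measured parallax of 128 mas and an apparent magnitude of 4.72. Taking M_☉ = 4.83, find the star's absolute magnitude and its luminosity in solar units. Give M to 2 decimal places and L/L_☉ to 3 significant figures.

d = 1/p = 1000/128 mas = 7.812 pc
M = m − 5 log₁₀ d + 5 = 4.72 − 5·0.8928 + 5 = 5.256
M − M_☉ = 5.256 − 4.83 = 0.426
L/L_☉ = 10^(−0.4 × 0.426) = 0.6754

M ≈ 5.26; L/L_☉ ≈ 0.675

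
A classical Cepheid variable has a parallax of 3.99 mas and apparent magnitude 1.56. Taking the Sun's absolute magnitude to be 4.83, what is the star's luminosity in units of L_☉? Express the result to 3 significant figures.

L/L_☉ ≈ 12800

d = 1/p = 1000/3.99 mas = 250.6 pc
M = m − 5 log₁₀ d + 5 = 1.56 − 5·2.3990 + 5 = -5.435
M − M_☉ = -5.435 − 4.83 = -10.265
L/L_☉ = 10^(−0.4 × -10.265) = 12770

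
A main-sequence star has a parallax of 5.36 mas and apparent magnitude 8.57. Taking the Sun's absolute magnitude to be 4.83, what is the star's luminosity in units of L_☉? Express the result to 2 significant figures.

L/L_☉ ≈ 11

d = 1/p = 1000/5.36 mas = 186.6 pc
M = m − 5 log₁₀ d + 5 = 8.57 − 5·2.2708 + 5 = 2.216
M − M_☉ = 2.216 − 4.83 = -2.614
L/L_☉ = 10^(−0.4 × -2.614) = 11.11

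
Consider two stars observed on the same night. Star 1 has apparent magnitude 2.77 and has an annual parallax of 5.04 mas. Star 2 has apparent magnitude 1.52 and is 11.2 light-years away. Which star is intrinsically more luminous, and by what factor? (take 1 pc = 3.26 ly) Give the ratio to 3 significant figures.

Star 1: p = 5.04 mas = 5.04×10^-3″ → d = 1/p = 198.4 pc
Star 1: M = m − 5 log₁₀ d + 5 = 2.77 − 5·2.2976 + 5 = -3.718
Star 2: d = 11.2 ly / 3.26 = 3.436 pc
Star 2: M = m − 5 log₁₀ d + 5 = 1.52 − 5·0.5360 + 5 = 3.840
ΔM = M_1 − M_2 = -3.718 − (3.840) = -7.558; smaller M is more luminous → Star 1.
L ratio = 10^(0.4 |ΔM|) = 10^3.023 = 1055

Star 1 is more luminous, by a factor of 1050.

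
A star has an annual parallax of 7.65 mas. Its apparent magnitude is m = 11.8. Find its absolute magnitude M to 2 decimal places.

p = 7.65 mas = 7.65×10^-3″ → d = 1/p = 130.7 pc
5 log₁₀(d/10 pc) = 5 log₁₀(130.7) − 5 = 5.582
M = m − 5 log₁₀(d/10) = 11.8 − 5.582 = 6.218

M ≈ 6.22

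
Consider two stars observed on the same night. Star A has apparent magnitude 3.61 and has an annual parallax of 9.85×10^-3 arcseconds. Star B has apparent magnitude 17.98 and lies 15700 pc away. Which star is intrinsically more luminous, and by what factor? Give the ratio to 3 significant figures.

Star A is more luminous, by a factor of 23.4.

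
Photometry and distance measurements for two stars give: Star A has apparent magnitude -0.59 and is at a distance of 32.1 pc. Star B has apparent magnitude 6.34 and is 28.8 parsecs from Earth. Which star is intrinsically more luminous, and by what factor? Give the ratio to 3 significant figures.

Star A is more luminous, by a factor of 735.

Star A: M = m − 5 log₁₀ d + 5 = -0.59 − 5·1.5065 + 5 = -3.123
Star B: M = m − 5 log₁₀ d + 5 = 6.34 − 5·1.4594 + 5 = 4.043
ΔM = M_A − M_B = -3.123 − (4.043) = -7.166; smaller M is more luminous → Star A.
L ratio = 10^(0.4 |ΔM|) = 10^2.866 = 734.9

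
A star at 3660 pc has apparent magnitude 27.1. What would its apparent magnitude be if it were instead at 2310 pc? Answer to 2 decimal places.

m ≈ 26.10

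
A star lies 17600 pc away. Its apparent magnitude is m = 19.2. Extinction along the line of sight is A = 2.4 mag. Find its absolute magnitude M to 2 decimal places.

M ≈ 0.57

5 log₁₀(d/10 pc) = 5 log₁₀(17600) − 5 = 16.228
M = m − 5 log₁₀(d/10) − A = 19.2 − 16.228 − 2.4 = 0.572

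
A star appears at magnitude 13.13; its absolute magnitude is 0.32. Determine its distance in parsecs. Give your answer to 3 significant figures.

d ≈ 3650 pc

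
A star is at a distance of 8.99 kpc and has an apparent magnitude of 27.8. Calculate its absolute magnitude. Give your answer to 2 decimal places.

d = 8.99 kpc = 8990 pc
5 log₁₀(d/10 pc) = 5 log₁₀(8990) − 5 = 14.769
M = m − 5 log₁₀(d/10) = 27.8 − 14.769 = 13.031

M ≈ 13.03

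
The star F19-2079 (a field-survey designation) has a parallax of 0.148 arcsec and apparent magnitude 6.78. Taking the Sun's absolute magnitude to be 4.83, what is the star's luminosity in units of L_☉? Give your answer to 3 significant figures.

L/L_☉ ≈ 0.0758

d = 1/p = 1/0.148″ = 6.757 pc
M = m − 5 log₁₀ d + 5 = 6.78 − 5·0.8297 + 5 = 7.631
M − M_☉ = 7.631 − 4.83 = 2.801
L/L_☉ = 10^(−0.4 × 2.801) = 0.07577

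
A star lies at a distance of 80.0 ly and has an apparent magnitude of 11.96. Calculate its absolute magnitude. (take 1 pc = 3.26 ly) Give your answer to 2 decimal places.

M ≈ 10.01

d = 80.0 ly / 3.26 = 24.54 pc
5 log₁₀(d/10 pc) = 5 log₁₀(24.54) − 5 = 1.949
M = m − 5 log₁₀(d/10) = 11.96 − 1.949 = 10.011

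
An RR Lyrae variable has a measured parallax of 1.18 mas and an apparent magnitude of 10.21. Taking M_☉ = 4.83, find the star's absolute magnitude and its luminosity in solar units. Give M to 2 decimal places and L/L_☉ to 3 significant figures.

d = 1/p = 1000/1.18 mas = 847.5 pc
M = m − 5 log₁₀ d + 5 = 10.21 − 5·2.9281 + 5 = 0.569
M − M_☉ = 0.569 − 4.83 = -4.261
L/L_☉ = 10^(−0.4 × -4.261) = 50.61

M ≈ 0.57; L/L_☉ ≈ 50.6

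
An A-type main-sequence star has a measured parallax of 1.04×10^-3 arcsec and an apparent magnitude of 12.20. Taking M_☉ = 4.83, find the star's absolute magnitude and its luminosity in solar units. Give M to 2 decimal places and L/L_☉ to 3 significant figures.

d = 1/p = 1/1.04×10^-3″ = 961.5 pc
M = m − 5 log₁₀ d + 5 = 12.20 − 5·2.9830 + 5 = 2.285
M − M_☉ = 2.285 − 4.83 = -2.545
L/L_☉ = 10^(−0.4 × -2.545) = 10.42

M ≈ 2.29; L/L_☉ ≈ 10.4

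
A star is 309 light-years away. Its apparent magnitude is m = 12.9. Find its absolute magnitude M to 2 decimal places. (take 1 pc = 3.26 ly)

M ≈ 8.02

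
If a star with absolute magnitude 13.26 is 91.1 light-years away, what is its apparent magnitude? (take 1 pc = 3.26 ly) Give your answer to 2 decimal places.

d = 91.1 ly / 3.26 = 27.94 pc
m = M + 5 log₁₀ d − 5 = 13.26 + 5·1.4463 − 5 = 15.492

m ≈ 15.49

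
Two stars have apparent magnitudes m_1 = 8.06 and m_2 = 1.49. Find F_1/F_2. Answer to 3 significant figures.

F_1/F_2 ≈ 2.36×10^-3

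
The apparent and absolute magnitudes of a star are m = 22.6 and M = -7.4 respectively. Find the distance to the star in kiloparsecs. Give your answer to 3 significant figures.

d ≈ 10000 kpc

μ = m − M = 30.000
m − M = 5 log₁₀ d − 5
log₁₀ d = (m − M)/5 + 1 = 7.0000
d = 10^7.0000 = 1.000×10^7 pc
= 10000 kpc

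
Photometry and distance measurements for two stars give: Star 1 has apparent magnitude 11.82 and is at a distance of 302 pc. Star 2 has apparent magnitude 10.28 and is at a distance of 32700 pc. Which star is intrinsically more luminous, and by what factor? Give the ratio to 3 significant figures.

Star 1: M = m − 5 log₁₀ d + 5 = 11.82 − 5·2.4800 + 5 = 4.420
Star 2: M = m − 5 log₁₀ d + 5 = 10.28 − 5·4.5145 + 5 = -7.293
ΔM = M_1 − M_2 = 4.420 − (-7.293) = 11.713; smaller M is more luminous → Star 2.
L ratio = 10^(0.4 |ΔM|) = 10^4.685 = 48430

Star 2 is more luminous, by a factor of 48400.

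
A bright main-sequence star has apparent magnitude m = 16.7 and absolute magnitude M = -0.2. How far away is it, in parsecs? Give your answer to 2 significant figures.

d ≈ 24000 pc

μ = m − M = 16.900
m − M = 5 log₁₀ d − 5
log₁₀ d = (m − M)/5 + 1 = 4.3800
d = 10^4.3800 = 23990 pc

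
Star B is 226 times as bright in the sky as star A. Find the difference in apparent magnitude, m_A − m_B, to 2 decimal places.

Pogson: Δm = −2.5 log₁₀(ratio) = −2.5 log₁₀(226) = −2.5 × 2.3541 = -5.885
Star B is brighter so has the smaller magnitude: m_A − m_B is positive.

m_A − m_B ≈ 5.89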